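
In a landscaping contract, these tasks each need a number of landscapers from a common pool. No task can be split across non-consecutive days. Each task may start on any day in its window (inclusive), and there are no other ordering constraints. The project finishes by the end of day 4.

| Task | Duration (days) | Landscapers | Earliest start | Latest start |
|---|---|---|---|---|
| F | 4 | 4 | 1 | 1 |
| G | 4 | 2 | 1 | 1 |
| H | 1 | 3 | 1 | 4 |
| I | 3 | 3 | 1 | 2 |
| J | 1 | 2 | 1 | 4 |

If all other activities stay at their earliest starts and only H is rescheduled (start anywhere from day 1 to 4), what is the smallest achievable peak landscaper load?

H@1: d1:14  d2:9  d3:9  d4:6 → peak 14
H@2: d1:11  d2:12  d3:9  d4:6 → peak 12
H@3: d1:11  d2:9  d3:12  d4:6 → peak 12
H@4: d1:11  d2:9  d3:9  d4:9 → peak 11
Best is H@4, peak 11.

11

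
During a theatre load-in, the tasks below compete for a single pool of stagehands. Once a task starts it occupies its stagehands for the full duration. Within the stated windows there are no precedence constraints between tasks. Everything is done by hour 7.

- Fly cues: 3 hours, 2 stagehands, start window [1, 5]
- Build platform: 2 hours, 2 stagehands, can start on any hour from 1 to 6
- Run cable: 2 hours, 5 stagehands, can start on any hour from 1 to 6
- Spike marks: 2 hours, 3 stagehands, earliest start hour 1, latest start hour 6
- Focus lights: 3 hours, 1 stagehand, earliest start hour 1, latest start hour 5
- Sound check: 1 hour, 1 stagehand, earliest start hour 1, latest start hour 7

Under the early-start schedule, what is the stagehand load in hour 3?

3

At early start, hour 3 has: Fly cues, Focus lights.
Demand: 2 + 1 = 3.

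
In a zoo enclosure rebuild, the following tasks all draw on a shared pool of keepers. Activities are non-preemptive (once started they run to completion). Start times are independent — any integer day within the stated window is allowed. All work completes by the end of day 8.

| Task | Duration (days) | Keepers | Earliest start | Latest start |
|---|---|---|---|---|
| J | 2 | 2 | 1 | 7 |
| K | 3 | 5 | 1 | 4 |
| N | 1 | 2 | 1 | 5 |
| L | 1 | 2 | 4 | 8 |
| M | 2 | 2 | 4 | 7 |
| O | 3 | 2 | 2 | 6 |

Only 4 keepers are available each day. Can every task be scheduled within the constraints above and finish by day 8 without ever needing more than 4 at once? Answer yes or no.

Total keeper-days = 33; over 8 days the average is 33/8 > 4, so some day must exceed 4.

no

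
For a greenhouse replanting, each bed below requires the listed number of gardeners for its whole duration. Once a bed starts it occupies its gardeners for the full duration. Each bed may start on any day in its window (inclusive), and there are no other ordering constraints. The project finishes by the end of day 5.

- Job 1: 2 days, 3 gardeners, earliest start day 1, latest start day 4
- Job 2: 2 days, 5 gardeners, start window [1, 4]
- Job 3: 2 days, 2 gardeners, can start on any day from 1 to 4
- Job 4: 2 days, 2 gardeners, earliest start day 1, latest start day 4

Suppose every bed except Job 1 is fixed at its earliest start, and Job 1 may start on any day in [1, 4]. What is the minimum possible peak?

Job 1@1: d1:12  d2:12  d3:0  d4:0  d5:0 → peak 12
Job 1@2: d1:9  d2:12  d3:3  d4:0  d5:0 → peak 12
Job 1@3: d1:9  d2:9  d3:3  d4:3  d5:0 → peak 9
Job 1@4: d1:9  d2:9  d3:0  d4:3  d5:3 → peak 9
Best is Job 1@3, peak 9.

9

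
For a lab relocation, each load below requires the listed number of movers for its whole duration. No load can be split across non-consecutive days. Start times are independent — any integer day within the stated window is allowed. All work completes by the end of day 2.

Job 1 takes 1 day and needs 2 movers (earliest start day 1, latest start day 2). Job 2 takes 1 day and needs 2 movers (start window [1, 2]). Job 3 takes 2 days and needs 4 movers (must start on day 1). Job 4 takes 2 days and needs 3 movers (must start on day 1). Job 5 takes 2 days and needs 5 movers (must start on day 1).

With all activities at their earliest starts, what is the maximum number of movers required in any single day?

Early-start schedule: Job 1@1, Job 2@1, Job 3@1, Job 4@1, Job 5@1.
Load per day: day 1: 16, day 2: 12.
Peak is 16.

16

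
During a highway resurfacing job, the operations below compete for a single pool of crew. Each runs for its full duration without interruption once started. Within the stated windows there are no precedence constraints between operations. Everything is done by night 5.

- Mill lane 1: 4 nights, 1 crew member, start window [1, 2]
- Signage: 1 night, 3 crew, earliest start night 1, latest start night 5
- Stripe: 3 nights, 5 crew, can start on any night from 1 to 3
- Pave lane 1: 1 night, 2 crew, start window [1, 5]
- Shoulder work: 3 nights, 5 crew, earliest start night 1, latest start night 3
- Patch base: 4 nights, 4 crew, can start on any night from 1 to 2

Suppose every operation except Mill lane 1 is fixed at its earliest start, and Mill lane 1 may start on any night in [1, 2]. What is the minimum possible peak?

19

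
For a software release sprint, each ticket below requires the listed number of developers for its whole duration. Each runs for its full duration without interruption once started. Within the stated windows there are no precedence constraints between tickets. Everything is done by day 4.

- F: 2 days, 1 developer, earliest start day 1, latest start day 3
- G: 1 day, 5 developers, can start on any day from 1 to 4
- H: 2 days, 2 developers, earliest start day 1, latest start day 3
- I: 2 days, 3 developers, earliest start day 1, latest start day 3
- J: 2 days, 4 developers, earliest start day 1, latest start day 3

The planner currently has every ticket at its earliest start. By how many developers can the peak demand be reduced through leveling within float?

7

Early-start peak: d1:15  d2:10  d3:0  d4:0 ⇒ 15.
Leveled (F@1, G@1, H@1, I@2, J@3): d1:8  d2:6  d3:7  d4:4 ⇒ 8.
Reduction 15 − 8 = 7.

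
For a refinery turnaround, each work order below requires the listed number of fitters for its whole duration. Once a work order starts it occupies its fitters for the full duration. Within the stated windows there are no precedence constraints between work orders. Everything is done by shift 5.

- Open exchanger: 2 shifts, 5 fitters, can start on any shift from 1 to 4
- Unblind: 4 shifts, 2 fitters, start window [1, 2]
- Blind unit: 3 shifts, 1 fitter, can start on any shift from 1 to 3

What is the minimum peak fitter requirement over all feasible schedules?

7

Early-start (Open exchanger@1, Unblind@1, Blind unit@1) gives peak 8: s1:8  s2:8  s3:3  s4:2  s5:0.
Shift Blind unit→3.
Schedule Open exchanger@1, Unblind@1, Blind unit@3: s1:7  s2:7  s3:3  s4:3  s5:1 — peak 7.
No arrangement of the 24 feasible schedules does better.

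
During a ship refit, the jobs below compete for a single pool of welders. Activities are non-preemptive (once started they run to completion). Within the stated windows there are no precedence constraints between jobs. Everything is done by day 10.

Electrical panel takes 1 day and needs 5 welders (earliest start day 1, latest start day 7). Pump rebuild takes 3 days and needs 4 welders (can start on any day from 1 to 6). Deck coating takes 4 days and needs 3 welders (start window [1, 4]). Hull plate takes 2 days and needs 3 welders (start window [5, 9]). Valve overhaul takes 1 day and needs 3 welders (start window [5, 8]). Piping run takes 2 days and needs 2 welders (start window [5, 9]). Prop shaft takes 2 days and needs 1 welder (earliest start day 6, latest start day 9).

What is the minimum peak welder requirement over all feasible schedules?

Early-start (Electrical panel@1, Pump rebuild@1, Deck coating@1, Hull plate@5, Valve overhaul@5, Piping run@5, Prop shaft@6) gives peak 12: d1:12  d2:7  d3:7  d4:3  d5:8  d6:6  d7:1  d8:0  d9:0  d10:0.
Shift Pump rebuild→6, Deck coating→2, Hull plate→9, Piping run→6, Prop shaft→8.
Schedule Electrical panel@1, Pump rebuild@6, Deck coating@2, Hull plate@9, Valve overhaul@5, Piping run@6, Prop shaft@8: d1:5  d2:3  d3:3  d4:3  d5:6  d6:6  d7:6  d8:5  d9:4  d10:3 — peak 6.

6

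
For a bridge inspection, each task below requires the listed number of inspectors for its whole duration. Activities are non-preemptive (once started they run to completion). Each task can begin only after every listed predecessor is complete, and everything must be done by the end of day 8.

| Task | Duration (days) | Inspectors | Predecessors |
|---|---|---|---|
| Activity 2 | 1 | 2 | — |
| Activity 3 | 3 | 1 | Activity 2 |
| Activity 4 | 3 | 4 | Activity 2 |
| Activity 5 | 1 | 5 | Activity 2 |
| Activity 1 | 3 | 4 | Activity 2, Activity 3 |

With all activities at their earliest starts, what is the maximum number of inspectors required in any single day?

Early-start schedule: Activity 2@1, Activity 3@2, Activity 4@2, Activity 5@2, Activity 1@5.
Load per day: day 1: 2, day 2: 10, day 3: 5, day 4: 5, day 5: 4, day 6: 4, day 7: 4, day 8: 0.
Peak is 10.

10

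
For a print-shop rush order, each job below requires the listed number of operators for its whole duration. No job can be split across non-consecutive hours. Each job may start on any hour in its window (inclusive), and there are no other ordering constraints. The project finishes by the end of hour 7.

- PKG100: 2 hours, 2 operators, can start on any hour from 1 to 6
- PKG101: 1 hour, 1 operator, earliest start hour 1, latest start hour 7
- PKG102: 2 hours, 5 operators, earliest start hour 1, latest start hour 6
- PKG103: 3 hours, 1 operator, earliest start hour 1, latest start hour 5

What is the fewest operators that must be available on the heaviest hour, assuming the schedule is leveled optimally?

5

Early-start (PKG100@1, PKG101@1, PKG102@1, PKG103@1) gives peak 9: h1:9  h2:8  h3:1  h4:0  h5:0  h6:0  h7:0.
Shift PKG102→3, PKG103→5.
Schedule PKG100@1, PKG101@1, PKG102@3, PKG103@5: h1:3  h2:2  h3:5  h4:5  h5:1  h6:1  h7:1 — peak 5.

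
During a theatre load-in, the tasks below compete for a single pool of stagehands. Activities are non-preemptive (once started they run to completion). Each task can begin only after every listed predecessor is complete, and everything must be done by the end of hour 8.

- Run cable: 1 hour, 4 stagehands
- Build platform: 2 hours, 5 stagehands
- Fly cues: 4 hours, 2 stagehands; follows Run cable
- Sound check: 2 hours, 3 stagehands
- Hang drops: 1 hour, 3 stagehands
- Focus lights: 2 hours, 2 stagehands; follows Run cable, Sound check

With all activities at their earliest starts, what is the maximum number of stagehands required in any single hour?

Early-start schedule: Run cable@1, Build platform@1, Fly cues@2, Sound check@1, Hang drops@1, Focus lights@3.
Load per hour: hour 1: 15, hour 2: 10, hour 3: 4, hour 4: 4, hour 5: 2, hour 6: 0, hour 7: 0, hour 8: 0.
Peak is 15.

15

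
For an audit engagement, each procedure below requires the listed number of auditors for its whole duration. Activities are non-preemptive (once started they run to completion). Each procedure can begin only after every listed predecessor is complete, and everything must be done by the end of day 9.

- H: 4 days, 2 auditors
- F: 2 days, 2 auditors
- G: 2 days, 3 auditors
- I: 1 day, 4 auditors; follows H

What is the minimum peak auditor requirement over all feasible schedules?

Early-start (H@1, F@1, G@1, I@5) gives peak 7: d1:7  d2:7  d3:2  d4:2  d5:4  d6:0  d7:0  d8:0  d9:0.
Shift G→5, I→7.
Schedule H@1, F@1, G@5, I@7: d1:4  d2:4  d3:2  d4:2  d5:3  d6:3  d7:4  d8:0  d9:0 — peak 4.

4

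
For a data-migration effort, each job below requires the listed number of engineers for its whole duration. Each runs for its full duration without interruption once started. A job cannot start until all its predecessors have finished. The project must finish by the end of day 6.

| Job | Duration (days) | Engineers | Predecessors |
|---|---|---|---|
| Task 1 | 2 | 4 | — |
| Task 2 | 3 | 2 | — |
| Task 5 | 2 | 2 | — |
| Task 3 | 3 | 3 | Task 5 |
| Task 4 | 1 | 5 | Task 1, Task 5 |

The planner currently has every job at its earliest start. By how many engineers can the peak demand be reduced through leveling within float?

4

Early-start peak: d1:8  d2:8  d3:10  d4:3  d5:3  d6:0 ⇒ 10.
Leveled (Task 1@1, Task 2@3, Task 5@1, Task 3@3, Task 4@6): d1:6  d2:6  d3:5  d4:5  d5:5  d6:5 ⇒ 6.
Reduction 10 − 6 = 4.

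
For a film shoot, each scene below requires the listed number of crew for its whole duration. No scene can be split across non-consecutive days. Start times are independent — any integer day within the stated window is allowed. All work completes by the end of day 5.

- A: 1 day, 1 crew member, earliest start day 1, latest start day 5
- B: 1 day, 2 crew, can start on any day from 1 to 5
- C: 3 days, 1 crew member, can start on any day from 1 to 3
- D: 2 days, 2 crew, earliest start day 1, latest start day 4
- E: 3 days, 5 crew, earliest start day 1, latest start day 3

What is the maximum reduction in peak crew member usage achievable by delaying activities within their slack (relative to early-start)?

Early-start peak: d1:11  d2:8  d3:6  d4:0  d5:0 ⇒ 11.
Leveled (A@1, B@1, C@1, D@1, E@3): d1:6  d2:3  d3:6  d4:5  d5:5 ⇒ 6.
Reduction 11 − 6 = 5.

5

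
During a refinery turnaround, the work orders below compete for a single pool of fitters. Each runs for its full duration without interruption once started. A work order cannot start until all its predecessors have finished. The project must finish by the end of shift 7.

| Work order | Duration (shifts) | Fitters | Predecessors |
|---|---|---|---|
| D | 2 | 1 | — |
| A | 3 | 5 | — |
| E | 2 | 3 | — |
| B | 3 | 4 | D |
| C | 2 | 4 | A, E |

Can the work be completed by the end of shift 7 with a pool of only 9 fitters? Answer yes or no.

yes

Schedule D@1, A@1, E@3, B@4, C@5: s1:6  s2:6  s3:8  s4:7  s5:8  s6:8  s7:0 — peak 8 ≤ 9.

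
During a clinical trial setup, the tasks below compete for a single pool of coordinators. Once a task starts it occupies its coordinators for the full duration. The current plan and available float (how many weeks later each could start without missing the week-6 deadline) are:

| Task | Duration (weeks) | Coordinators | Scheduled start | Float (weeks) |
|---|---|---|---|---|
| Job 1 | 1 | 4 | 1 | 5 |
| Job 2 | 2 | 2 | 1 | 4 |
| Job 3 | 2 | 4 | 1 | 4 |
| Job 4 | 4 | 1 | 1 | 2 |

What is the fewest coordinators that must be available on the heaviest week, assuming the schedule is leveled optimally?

5

Early-start (Job 1@1, Job 2@1, Job 3@1, Job 4@1) gives peak 11: w1:11  w2:7  w3:1  w4:1  w5:0  w6:0.
Shift Job 2→2, Job 3→4.
Schedule Job 1@1, Job 2@2, Job 3@4, Job 4@1: w1:5  w2:3  w3:3  w4:5  w5:4  w6:0 — peak 5.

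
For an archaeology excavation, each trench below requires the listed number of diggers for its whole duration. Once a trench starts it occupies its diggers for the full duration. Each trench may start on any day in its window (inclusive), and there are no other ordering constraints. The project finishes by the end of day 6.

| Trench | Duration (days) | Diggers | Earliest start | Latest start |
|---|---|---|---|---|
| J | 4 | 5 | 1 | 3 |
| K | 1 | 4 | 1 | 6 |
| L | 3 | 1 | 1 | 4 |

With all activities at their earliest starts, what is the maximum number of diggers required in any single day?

Early-start schedule: J@1, K@1, L@1.
Load per day: day 1: 10, day 2: 6, day 3: 6, day 4: 5, day 5: 0, day 6: 0.
Peak is 10.

10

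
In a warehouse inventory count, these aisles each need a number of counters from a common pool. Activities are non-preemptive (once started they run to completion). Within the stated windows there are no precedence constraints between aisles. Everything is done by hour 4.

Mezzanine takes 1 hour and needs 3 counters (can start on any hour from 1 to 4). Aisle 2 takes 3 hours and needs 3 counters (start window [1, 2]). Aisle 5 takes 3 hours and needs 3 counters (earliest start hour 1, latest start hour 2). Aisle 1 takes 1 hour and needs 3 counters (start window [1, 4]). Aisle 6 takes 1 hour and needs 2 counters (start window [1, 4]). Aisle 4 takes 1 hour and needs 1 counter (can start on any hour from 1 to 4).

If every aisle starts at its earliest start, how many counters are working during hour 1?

15

At early start, hour 1 has: Mezzanine, Aisle 2, Aisle 5, Aisle 1, Aisle 6, Aisle 4.
Demand: 3 + 3 + 3 + 3 + 2 + 1 = 15.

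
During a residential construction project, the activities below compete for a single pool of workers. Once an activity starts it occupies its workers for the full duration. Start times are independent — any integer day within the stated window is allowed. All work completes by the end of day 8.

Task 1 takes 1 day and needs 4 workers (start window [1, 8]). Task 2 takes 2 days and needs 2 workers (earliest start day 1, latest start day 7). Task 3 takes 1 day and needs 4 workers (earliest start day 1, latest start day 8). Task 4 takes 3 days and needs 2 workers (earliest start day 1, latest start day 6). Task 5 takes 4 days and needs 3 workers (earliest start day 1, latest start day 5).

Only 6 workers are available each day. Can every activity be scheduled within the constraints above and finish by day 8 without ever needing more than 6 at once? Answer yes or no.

yes

Schedule Task 1@1, Task 2@2, Task 3@4, Task 4@5, Task 5@5: d1:4  d2:2  d3:2  d4:4  d5:5  d6:5  d7:5  d8:3 — peak 5 ≤ 6.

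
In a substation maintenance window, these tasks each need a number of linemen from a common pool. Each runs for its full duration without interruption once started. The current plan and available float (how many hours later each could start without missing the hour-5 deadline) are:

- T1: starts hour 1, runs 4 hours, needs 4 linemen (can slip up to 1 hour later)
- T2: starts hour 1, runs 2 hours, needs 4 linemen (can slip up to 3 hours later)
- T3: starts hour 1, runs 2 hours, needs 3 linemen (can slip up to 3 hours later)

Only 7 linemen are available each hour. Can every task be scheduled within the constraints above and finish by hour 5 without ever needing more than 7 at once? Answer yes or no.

The minimum achievable peak is 8; 7 < 8, so no feasible schedule stays within the cap.

no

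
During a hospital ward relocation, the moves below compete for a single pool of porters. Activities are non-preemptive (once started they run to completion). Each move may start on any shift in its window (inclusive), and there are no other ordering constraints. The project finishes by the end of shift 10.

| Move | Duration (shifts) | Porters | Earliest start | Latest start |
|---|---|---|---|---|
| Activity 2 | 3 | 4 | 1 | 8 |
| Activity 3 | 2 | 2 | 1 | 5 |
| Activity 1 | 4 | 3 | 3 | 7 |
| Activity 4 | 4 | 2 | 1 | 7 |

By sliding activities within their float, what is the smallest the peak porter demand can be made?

Early-start (Activity 2@1, Activity 3@1, Activity 1@3, Activity 4@1) gives peak 9: s1:8  s2:8  s3:9  s4:5  s5:3  s6:3  s7:0  s8:0  s9:0  s10:0.
Shift Activity 3→4, Activity 1→4, Activity 4→6.
Schedule Activity 2@1, Activity 3@4, Activity 1@4, Activity 4@6: s1:4  s2:4  s3:4  s4:5  s5:5  s6:5  s7:5  s8:2  s9:2  s10:0 — peak 5.

5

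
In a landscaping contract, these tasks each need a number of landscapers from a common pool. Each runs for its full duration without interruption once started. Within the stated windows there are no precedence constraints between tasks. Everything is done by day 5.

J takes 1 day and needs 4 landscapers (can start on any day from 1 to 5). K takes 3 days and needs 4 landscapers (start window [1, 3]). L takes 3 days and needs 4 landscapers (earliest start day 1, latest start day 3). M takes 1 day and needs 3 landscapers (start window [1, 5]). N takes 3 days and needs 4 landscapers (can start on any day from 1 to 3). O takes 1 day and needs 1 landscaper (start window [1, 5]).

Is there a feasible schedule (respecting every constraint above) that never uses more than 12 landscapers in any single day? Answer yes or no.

Schedule J@1, K@1, L@1, M@2, N@3, O@2: d1:12  d2:12  d3:12  d4:4  d5:4 — peak 12 ≤ 12.

yes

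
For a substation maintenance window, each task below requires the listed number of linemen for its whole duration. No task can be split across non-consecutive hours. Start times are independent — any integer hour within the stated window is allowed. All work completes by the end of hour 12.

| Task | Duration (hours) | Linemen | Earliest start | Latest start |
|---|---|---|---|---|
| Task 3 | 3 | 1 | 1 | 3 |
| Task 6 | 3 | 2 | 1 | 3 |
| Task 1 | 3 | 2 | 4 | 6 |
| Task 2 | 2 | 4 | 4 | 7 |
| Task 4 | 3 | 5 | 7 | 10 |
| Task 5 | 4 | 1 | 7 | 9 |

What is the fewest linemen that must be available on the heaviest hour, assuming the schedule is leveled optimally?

Schedule Task 3@1, Task 6@1, Task 1@4, Task 2@4, Task 4@7, Task 5@7: h1:3  h2:3  h3:3  h4:6  h5:6  h6:2  h7:6  h8:6  h9:6  h10:1  h11:0  h12:0 — peak 6.

6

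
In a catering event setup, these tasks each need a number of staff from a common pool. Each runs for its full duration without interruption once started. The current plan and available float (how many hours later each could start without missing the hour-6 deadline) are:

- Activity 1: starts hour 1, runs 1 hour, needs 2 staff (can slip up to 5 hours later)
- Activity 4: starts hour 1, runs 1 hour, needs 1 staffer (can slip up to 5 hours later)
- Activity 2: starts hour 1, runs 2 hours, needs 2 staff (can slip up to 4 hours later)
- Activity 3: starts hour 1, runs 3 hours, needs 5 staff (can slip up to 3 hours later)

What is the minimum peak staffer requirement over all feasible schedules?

5

Early-start (Activity 1@1, Activity 4@1, Activity 2@1, Activity 3@1) gives peak 10: h1:10  h2:7  h3:5  h4:0  h5:0  h6:0.
Shift Activity 3→3.
Schedule Activity 1@1, Activity 4@1, Activity 2@1, Activity 3@3: h1:5  h2:2  h3:5  h4:5  h5:5  h6:0 — peak 5.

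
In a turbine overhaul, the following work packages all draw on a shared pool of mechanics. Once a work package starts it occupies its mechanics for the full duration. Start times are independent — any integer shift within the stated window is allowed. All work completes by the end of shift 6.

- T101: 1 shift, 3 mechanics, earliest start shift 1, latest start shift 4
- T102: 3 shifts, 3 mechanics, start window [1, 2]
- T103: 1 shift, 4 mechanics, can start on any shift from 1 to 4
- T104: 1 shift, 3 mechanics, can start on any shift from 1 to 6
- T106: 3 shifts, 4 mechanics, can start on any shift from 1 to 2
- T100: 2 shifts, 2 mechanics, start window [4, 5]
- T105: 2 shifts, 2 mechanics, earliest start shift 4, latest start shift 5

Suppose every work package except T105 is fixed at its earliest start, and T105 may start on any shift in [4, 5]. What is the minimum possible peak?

17

T105@4: s1:17  s2:7  s3:7  s4:4  s5:4  s6:0 → peak 17
T105@5: s1:17  s2:7  s3:7  s4:2  s5:4  s6:2 → peak 17
Best is T105@4, peak 17.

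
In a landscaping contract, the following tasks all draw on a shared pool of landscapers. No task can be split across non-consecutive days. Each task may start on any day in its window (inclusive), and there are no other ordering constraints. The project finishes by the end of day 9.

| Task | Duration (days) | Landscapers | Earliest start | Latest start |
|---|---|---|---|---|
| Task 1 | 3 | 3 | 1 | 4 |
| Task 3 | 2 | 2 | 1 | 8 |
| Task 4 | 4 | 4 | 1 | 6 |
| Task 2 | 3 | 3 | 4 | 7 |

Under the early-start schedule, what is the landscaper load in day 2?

9

At early start, day 2 has: Task 1, Task 3, Task 4.
Demand: 3 + 2 + 4 = 9.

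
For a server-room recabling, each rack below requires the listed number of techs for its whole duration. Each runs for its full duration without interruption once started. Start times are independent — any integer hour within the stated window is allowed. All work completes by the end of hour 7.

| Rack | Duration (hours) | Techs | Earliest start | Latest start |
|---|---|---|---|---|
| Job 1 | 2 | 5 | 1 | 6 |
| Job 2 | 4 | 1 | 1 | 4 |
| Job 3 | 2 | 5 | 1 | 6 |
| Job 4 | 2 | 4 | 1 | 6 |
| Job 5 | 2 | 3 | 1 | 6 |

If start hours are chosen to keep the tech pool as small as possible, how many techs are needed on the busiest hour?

Early-start (Job 1@1, Job 2@1, Job 3@1, Job 4@1, Job 5@1) gives peak 18: h1:18  h2:18  h3:1  h4:1  h5:0  h6:0  h7:0.
Shift Job 3→3, Job 4→5, Job 5→5.
Schedule Job 1@1, Job 2@1, Job 3@3, Job 4@5, Job 5@5: h1:6  h2:6  h3:6  h4:6  h5:7  h6:7  h7:0 — peak 7.

7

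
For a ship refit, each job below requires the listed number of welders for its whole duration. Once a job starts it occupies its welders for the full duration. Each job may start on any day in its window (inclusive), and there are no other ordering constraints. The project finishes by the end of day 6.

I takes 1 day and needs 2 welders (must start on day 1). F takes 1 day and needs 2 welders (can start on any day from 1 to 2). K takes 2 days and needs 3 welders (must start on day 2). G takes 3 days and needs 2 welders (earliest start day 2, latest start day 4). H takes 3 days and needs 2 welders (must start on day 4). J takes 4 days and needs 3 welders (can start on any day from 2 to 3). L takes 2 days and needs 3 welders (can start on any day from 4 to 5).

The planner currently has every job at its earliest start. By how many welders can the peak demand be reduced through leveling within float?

Early-start peak: d1:4  d2:8  d3:8  d4:10  d5:8  d6:2 ⇒ 10.
Leveled (I@1, F@1, K@2, G@2, H@4, J@2, L@5): d1:4  d2:8  d3:8  d4:7  d5:8  d6:5 ⇒ 8.
Reduction 10 − 8 = 2.

2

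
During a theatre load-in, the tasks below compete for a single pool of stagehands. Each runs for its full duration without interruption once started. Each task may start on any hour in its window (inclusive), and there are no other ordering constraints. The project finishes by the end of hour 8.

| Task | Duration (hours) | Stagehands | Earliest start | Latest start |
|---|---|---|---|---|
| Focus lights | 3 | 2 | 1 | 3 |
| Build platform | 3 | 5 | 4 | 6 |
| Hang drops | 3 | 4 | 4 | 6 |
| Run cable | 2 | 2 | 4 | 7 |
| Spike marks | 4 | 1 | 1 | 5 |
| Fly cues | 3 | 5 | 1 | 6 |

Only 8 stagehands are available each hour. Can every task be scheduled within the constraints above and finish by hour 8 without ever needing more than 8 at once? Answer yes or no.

no

The minimum achievable peak is 9; 8 < 9, so no feasible schedule stays within the cap.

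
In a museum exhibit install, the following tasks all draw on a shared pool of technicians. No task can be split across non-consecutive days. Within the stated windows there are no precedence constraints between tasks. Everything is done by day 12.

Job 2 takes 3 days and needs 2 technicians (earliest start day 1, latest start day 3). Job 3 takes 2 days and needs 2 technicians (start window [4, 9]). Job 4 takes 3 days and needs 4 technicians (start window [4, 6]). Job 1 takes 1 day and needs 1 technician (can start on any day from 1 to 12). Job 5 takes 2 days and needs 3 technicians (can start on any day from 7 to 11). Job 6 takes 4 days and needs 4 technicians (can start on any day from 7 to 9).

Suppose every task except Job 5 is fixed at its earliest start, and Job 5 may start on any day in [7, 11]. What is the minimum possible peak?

Job 5@7: d1:3  d2:2  d3:2  d4:6  d5:6  d6:4  d7:7  d8:7  d9:4  d10:4  d11:0  d12:0 → peak 7
Job 5@8: d1:3  d2:2  d3:2  d4:6  d5:6  d6:4  d7:4  d8:7  d9:7  d10:4  d11:0  d12:0 → peak 7
Job 5@9: d1:3  d2:2  d3:2  d4:6  d5:6  d6:4  d7:4  d8:4  d9:7  d10:7  d11:0  d12:0 → peak 7
Job 5@10: d1:3  d2:2  d3:2  d4:6  d5:6  d6:4  d7:4  d8:4  d9:4  d10:7  d11:3  d12:0 → peak 7
Job 5@11: d1:3  d2:2  d3:2  d4:6  d5:6  d6:4  d7:4  d8:4  d9:4  d10:4  d11:3  d12:3 → peak 6
Best is Job 5@11, peak 6.

6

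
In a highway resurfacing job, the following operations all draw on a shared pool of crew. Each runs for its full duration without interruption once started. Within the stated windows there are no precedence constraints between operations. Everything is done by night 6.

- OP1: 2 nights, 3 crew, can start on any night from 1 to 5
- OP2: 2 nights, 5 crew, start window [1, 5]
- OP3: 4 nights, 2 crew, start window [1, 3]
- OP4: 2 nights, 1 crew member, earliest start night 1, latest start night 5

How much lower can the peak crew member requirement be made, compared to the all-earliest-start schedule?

6

Early-start peak: n1:11  n2:11  n3:2  n4:2  n5:0  n6:0 ⇒ 11.
Leveled (OP1@1, OP2@5, OP3@1, OP4@3): n1:5  n2:5  n3:3  n4:3  n5:5  n6:5 ⇒ 5.
Reduction 11 − 5 = 6.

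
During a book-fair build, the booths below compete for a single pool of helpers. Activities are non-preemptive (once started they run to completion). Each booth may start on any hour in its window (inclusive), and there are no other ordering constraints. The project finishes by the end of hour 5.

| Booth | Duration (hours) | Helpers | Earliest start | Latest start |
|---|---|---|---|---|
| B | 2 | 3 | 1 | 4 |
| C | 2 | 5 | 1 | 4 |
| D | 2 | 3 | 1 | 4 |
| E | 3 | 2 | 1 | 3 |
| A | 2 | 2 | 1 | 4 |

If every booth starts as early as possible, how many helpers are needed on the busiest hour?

15

Early-start schedule: B@1, C@1, D@1, E@1, A@1.
Load per hour: hour 1: 15, hour 2: 15, hour 3: 2, hour 4: 0, hour 5: 0.
Peak is 15.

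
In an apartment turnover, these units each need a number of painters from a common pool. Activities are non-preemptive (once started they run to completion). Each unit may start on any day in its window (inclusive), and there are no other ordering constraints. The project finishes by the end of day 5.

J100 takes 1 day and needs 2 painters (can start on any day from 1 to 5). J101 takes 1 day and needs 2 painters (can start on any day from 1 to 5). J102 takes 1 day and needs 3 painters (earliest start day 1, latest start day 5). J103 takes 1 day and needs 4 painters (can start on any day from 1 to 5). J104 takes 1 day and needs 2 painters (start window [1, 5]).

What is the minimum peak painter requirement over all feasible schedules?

Early-start (J100@1, J101@1, J102@1, J103@1, J104@1) gives peak 13: d1:13  d2:0  d3:0  d4:0  d5:0.
Shift J102→2, J103→3, J104→4.
Schedule J100@1, J101@1, J102@2, J103@3, J104@4: d1:4  d2:3  d3:4  d4:2  d5:0 — peak 4.

4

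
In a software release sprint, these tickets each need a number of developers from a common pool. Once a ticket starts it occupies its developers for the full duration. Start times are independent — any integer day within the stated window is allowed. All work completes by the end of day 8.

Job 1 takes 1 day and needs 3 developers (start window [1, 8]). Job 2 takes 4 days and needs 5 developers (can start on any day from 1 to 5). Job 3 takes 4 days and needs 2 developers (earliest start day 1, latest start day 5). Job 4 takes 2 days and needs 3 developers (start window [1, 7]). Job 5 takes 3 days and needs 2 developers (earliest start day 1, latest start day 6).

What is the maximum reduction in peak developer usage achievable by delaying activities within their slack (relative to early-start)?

8

Early-start peak: d1:15  d2:12  d3:9  d4:7  d5:0  d6:0  d7:0  d8:0 ⇒ 15.
Leveled (Job 1@1, Job 2@2, Job 3@1, Job 4@6, Job 5@5): d1:5  d2:7  d3:7  d4:7  d5:7  d6:5  d7:5  d8:0 ⇒ 7.
Reduction 15 − 7 = 8.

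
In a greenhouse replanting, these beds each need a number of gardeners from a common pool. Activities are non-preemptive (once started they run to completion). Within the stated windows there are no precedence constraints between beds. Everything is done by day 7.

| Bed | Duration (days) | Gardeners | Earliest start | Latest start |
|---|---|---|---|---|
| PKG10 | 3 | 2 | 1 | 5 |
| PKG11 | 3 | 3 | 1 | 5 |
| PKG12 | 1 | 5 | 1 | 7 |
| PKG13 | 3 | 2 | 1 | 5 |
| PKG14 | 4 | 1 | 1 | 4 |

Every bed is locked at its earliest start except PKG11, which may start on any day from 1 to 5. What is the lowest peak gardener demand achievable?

PKG11@1: d1:13  d2:8  d3:8  d4:1  d5:0  d6:0  d7:0 → peak 13
PKG11@2: d1:10  d2:8  d3:8  d4:4  d5:0  d6:0  d7:0 → peak 10
PKG11@3: d1:10  d2:5  d3:8  d4:4  d5:3  d6:0  d7:0 → peak 10
PKG11@4: d1:10  d2:5  d3:5  d4:4  d5:3  d6:3  d7:0 → peak 10
PKG11@5: d1:10  d2:5  d3:5  d4:1  d5:3  d6:3  d7:3 → peak 10
Best is PKG11@2, peak 10.

10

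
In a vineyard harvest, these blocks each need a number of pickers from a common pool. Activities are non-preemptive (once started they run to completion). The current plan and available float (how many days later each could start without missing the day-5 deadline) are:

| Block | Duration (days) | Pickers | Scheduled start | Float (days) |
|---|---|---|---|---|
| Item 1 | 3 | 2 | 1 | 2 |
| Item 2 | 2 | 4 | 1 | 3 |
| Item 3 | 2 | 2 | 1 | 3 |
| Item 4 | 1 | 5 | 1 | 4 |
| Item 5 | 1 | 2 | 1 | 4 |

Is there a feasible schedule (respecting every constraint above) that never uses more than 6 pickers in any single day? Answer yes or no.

yes

Schedule Item 1@1, Item 2@1, Item 3@3, Item 4@5, Item 5@3: d1:6  d2:6  d3:6  d4:2  d5:5 — peak 6 ≤ 6.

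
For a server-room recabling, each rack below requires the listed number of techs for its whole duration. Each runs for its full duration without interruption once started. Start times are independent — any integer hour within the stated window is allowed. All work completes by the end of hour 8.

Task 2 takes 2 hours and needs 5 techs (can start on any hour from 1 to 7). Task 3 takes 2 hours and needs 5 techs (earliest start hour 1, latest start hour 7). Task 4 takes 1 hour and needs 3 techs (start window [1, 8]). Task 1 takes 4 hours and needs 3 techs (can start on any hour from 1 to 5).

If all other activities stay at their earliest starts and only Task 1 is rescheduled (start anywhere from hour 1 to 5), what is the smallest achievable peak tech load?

13

Task 1@1: h1:16  h2:13  h3:3  h4:3  h5:0  h6:0  h7:0  h8:0 → peak 16
Task 1@2: h1:13  h2:13  h3:3  h4:3  h5:3  h6:0  h7:0  h8:0 → peak 13
Task 1@3: h1:13  h2:10  h3:3  h4:3  h5:3  h6:3  h7:0  h8:0 → peak 13
Task 1@4: h1:13  h2:10  h3:0  h4:3  h5:3  h6:3  h7:3  h8:0 → peak 13
Task 1@5: h1:13  h2:10  h3:0  h4:0  h5:3  h6:3  h7:3  h8:3 → peak 13
Best is Task 1@2, peak 13.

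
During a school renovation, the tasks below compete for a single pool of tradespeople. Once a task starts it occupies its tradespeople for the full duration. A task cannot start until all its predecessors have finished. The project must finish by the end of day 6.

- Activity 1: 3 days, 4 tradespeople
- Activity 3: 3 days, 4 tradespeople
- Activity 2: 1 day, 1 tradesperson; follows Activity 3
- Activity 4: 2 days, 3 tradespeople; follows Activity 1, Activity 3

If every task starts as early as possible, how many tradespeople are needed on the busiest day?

Early-start schedule: Activity 1@1, Activity 3@1, Activity 2@4, Activity 4@4.
Load per day: day 1: 8, day 2: 8, day 3: 8, day 4: 4, day 5: 3, day 6: 0.
Peak is 8.

8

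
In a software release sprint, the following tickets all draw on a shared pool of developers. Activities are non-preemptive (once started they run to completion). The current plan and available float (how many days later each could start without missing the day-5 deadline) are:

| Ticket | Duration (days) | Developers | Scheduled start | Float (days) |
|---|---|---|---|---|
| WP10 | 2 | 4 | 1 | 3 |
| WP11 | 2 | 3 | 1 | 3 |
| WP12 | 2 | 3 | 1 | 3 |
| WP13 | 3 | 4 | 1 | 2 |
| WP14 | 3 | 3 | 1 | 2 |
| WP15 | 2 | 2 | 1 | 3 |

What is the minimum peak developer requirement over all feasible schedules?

10

Early-start (WP10@1, WP11@1, WP12@1, WP13@1, WP14@1, WP15@1) gives peak 19: d1:19  d2:19  d3:7  d4:0  d5:0.
Shift WP13→3, WP14→3, WP15→3.
Schedule WP10@1, WP11@1, WP12@1, WP13@3, WP14@3, WP15@3: d1:10  d2:10  d3:9  d4:9  d5:7 — peak 10.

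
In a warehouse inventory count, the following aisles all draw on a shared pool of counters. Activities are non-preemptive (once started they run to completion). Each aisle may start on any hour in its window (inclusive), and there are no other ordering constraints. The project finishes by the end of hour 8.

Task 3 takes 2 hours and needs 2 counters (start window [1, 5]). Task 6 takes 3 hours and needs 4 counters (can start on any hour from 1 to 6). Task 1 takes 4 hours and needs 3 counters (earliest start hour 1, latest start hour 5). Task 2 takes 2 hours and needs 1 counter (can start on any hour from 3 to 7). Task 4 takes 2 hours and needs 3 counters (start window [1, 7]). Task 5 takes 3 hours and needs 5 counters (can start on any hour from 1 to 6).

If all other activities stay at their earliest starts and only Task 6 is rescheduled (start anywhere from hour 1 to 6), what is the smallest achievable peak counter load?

Task 6@1: h1:17  h2:17  h3:13  h4:4  h5:0  h6:0  h7:0  h8:0 → peak 17
Task 6@2: h1:13  h2:17  h3:13  h4:8  h5:0  h6:0  h7:0  h8:0 → peak 17
Task 6@3: h1:13  h2:13  h3:13  h4:8  h5:4  h6:0  h7:0  h8:0 → peak 13
Task 6@4: h1:13  h2:13  h3:9  h4:8  h5:4  h6:4  h7:0  h8:0 → peak 13
Task 6@5: h1:13  h2:13  h3:9  h4:4  h5:4  h6:4  h7:4  h8:0 → peak 13
Task 6@6: h1:13  h2:13  h3:9  h4:4  h5:0  h6:4  h7:4  h8:4 → peak 13
Best is Task 6@3, peak 13.

13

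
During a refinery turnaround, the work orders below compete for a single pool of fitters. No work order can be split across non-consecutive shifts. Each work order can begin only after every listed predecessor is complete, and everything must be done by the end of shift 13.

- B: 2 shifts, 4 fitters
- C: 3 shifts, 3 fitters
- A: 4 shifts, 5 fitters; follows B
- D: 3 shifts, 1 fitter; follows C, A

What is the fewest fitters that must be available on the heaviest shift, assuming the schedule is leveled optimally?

Early-start (B@1, C@1, A@3, D@7) gives peak 8: s1:7  s2:7  s3:8  s4:5  s5:5  s6:5  s7:1  s8:1  s9:1  s10:0  s11:0  s12:0  s13:0.
Shift C→3, A→6, D→10.
Schedule B@1, C@3, A@6, D@10: s1:4  s2:4  s3:3  s4:3  s5:3  s6:5  s7:5  s8:5  s9:5  s10:1  s11:1  s12:1  s13:0 — peak 5.

5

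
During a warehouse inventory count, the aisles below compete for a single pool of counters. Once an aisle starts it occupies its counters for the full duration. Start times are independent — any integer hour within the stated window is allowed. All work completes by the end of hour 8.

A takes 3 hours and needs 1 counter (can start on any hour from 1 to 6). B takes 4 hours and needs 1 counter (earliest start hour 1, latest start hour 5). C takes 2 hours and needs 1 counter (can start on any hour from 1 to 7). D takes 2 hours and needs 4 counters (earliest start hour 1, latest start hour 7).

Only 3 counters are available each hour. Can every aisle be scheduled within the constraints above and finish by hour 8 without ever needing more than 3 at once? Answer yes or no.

no

The minimum achievable peak is 4; 3 < 4, so no feasible schedule stays within the cap.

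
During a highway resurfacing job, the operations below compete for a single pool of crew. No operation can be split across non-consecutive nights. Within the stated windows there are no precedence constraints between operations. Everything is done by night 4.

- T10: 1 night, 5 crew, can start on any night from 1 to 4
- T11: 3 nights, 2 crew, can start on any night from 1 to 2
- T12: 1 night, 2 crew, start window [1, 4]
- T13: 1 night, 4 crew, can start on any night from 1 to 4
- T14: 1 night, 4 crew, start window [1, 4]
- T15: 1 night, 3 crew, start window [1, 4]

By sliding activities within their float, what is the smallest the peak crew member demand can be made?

7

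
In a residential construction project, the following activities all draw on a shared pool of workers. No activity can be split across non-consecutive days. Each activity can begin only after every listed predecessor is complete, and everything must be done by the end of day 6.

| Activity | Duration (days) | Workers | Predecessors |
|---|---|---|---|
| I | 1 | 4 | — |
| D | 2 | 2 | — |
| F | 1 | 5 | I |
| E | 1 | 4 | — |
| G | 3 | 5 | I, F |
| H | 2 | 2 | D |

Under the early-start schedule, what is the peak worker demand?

Early-start schedule: I@1, D@1, F@2, E@1, G@3, H@3.
Load per day: day 1: 10, day 2: 7, day 3: 7, day 4: 7, day 5: 5, day 6: 0.
Peak is 10.

10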